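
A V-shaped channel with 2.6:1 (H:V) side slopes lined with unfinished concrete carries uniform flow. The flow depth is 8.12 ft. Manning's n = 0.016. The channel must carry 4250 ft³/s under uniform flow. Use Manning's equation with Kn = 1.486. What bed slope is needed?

S = 0.0121

For a triangular section with side slope z = 2.6: A = zy² = 2.6×8.12² = 171.4 ft²; P = 2y√(1+z²) = 2×8.12×2.786 = 45.24 ft.
Hydraulic radius R = A/P = 171.4/45.24 = 3.789 ft.
From Manning's equation, S = [nQ / (1.486 A R^(2/3))]² = [0.016 × 4250 / (1.486 × 171.4 × 3.789^(2/3))]² = 0.0121.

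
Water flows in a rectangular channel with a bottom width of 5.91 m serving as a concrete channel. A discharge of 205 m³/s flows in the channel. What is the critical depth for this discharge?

y_c = 4.97 m

For a rectangular channel, critical depth y_c = (q²/g)^(1/3) where q = Q/b = 205/5.91 = 34.69 m²/s.
So y_c = (34.69²/9.81)^(1/3) = 4.97 m.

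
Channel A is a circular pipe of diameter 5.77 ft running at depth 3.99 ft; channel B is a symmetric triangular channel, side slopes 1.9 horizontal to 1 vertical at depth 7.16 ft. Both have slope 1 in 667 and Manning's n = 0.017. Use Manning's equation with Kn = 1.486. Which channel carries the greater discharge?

channel B

Channel A: For a circular section of diameter D = 5.77 ft at depth y = 3.99 ft, the central angle is θ = 2 arccos(1 − 2y/D) = 3.928 rad. Then A = (D²/8)(θ − sin θ) = 19.29 ft² and P = Dθ/2 = 11.33 ft. Hydraulic radius R = A/P = 19.29/11.33 = 1.702 ft. Q_A = (1.486/0.017)·19.29·1.702^(2/3)·√0.001499 = 93.09 ft³/s.
Channel B: For a triangular section with side slope z = 1.9: A = zy² = 1.9×7.16² = 97.4 ft²; P = 2y√(1+z²) = 2×7.16×2.147 = 30.75 ft. Hydraulic radius R = A/P = 97.4/30.75 = 3.168 ft. Q_B = (1.486/0.017)·97.4·3.168^(2/3)·√0.001499 = 711.1 ft³/s.
Q_A = 93.09 ft³/s vs Q_B = 711.1 ft³/s, so channel B carries more.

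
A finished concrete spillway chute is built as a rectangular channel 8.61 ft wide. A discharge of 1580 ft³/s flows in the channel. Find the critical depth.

y_c = 10.2 ft

For a rectangular channel, critical depth y_c = (q²/g)^(1/3) where q = Q/b = 1580/8.61 = 183.5 ft²/s.
So y_c = (183.5²/32.2)^(1/3) = 10.2 ft.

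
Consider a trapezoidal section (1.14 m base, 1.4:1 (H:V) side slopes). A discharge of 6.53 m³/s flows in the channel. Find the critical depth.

At critical depth, Q² T / (g A³) = 1, i.e. A³/T = Q²/g = 6.53²/9.81 = 4.347.
Trying y = 0.889 m: A³/T = 2.625 — short.
Trying y = 1.19 m: A³/T = 8.325 — over.
Trying y = 1.01 m: A³/T = 4.326 — ≈ 4.347.

y_c = 1.01 m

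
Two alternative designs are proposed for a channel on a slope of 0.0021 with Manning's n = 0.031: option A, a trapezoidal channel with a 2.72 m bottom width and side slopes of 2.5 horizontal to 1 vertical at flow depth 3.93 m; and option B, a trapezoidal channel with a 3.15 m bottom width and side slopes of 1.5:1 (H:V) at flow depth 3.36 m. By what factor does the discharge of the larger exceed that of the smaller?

1.96

Channel A: With bottom width b = 2.72 m and side slope z = 2.5: A = (b + zy)y = (2.72 + 2.5×3.93)×3.93 = 49.3 m²; P = b + 2y√(1+z²) = 2.72 + 2×3.93×2.693 = 23.88 m. Hydraulic radius R = A/P = 49.3/23.88 = 2.064 m. Q_A = (1/0.031)·49.3·2.064^(2/3)·√0.0021 = 118.2 m³/s.
Channel B: With bottom width b = 3.15 m and side slope z = 1.5: A = (b + zy)y = (3.15 + 1.5×3.36)×3.36 = 27.52 m²; P = b + 2y√(1+z²) = 3.15 + 2×3.36×1.803 = 15.26 m. Hydraulic radius R = A/P = 27.52/15.26 = 1.803 m. Q_B = (1/0.031)·27.52·1.803^(2/3)·√0.0021 = 60.26 m³/s.
The larger discharge is 118.2 m³/s and the smaller is 60.26 m³/s; the ratio is 1.96.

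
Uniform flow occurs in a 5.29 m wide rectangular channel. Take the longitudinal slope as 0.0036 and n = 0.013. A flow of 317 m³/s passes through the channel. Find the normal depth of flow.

Manning's equation rearranged: A R^(2/3) = nQ / (1·√S) = 0.013 × 317 / (√0.0036) = 68.68.
Try y = 10.4 m: A R^(2/3) = 90.47 — high.
Try y = 7.3 m: A R^(2/3) = 60.1 — low.
Try y = 8.18 m: A R^(2/3) = 68.66 — matches.

y_n = 8.18 m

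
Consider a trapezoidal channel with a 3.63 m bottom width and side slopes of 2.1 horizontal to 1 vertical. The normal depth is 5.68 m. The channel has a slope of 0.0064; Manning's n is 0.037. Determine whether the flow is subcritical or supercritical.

subcritical

With bottom width b = 3.63 m and side slope z = 2.1: A = (b + zy)y = (3.63 + 2.1×5.68)×5.68 = 88.37 m²; P = b + 2y√(1+z²) = 3.63 + 2×5.68×2.326 = 30.05 m.
Hydraulic radius R = A/P = 88.37/30.05 = 2.94 m.
V = (1/n) R^(2/3) √S = (1/0.037) × 2.94^(2/3) × √0.0064 = 4.438 m/s. Hydraulic depth D_h = A/T = 88.37/27.49 = 3.215 m.
Froude number Fr = V/√(g·D_h) = 4.438/√(9.81×3.215) = 0.79, which is less than 1, so the flow is subcritical.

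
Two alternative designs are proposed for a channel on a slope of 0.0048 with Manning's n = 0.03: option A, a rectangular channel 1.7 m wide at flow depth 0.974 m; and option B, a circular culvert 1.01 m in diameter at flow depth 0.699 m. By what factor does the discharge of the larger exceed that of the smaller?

3.7

Channel A: Flow area A = b·y = 1.7 × 0.974 = 1.656 m². Wetted perimeter P = b + 2y = 1.7 + 2×0.974 = 3.648 m. Hydraulic radius R = A/P = 1.656/3.648 = 0.4539 m. Q_A = (1/0.03)·1.656·0.4539^(2/3)·√0.0048 = 2.258 m³/s.
Channel B: For a circular section of diameter D = 1.01 m at depth y = 0.699 m, the central angle is θ = 2 arccos(1 − 2y/D) = 3.93 rad. Then A = (D²/8)(θ − sin θ) = 0.5916 m² and P = Dθ/2 = 1.985 m. Hydraulic radius R = A/P = 0.5916/1.985 = 0.2981 m. Q_B = (1/0.03)·0.5916·0.2981^(2/3)·√0.0048 = 0.6096 m³/s.
The larger discharge is 2.258 m³/s and the smaller is 0.6096 m³/s; the ratio is 3.7.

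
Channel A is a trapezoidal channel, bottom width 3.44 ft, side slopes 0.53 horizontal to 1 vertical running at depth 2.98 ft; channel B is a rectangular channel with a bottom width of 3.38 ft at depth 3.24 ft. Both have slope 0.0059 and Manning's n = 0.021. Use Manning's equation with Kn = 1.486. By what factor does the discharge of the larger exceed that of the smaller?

1.65

Channel A: With bottom width b = 3.44 ft and side slope z = 0.53: A = (b + zy)y = (3.44 + 0.53×2.98)×2.98 = 14.96 ft²; P = b + 2y√(1+z²) = 3.44 + 2×2.98×1.132 = 10.19 ft. Hydraulic radius R = A/P = 14.96/10.19 = 1.469 ft. Q_A = (1.486/0.021)·14.96·1.469^(2/3)·√0.0059 = 105 ft³/s.
Channel B: Flow area A = b·y = 3.38 × 3.24 = 10.95 ft². Wetted perimeter P = b + 2y = 3.38 + 2×3.24 = 9.86 ft. Hydraulic radius R = A/P = 10.95/9.86 = 1.111 ft. Q_B = (1.486/0.021)·10.95·1.111^(2/3)·√0.0059 = 63.84 ft³/s.
The larger discharge is 105 ft³/s and the smaller is 63.84 ft³/s; the ratio is 1.65.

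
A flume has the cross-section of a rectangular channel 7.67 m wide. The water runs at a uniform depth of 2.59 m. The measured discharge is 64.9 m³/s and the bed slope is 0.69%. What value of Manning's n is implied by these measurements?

n = 0.034

Flow area A = b·y = 7.67 × 2.59 = 19.87 m². Wetted perimeter P = b + 2y = 7.67 + 2×2.59 = 12.85 m.
Hydraulic radius R = A/P = 19.87/12.85 = 1.546 m.
Rearranging Manning's equation: n = (1/Q) A R^(2/3) S^(1/2) = (1/64.9) × 19.87 × 1.546^(2/3) × √0.0069 = 0.034.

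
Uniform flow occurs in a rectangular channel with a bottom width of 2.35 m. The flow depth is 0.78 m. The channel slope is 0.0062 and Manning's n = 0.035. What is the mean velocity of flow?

Flow area A = b·y = 2.35 × 0.78 = 1.833 m². Wetted perimeter P = b + 2y = 2.35 + 2×0.78 = 3.91 m.
Hydraulic radius R = A/P = 1.833/3.91 = 0.4688 m.
From Manning's equation, V = (1/n) R^(2/3) S^(1/2) = (1/0.035) × 0.4688^(2/3) × 0.0062^(1/2) = 1.36 m/s.

V = 1.36 m/s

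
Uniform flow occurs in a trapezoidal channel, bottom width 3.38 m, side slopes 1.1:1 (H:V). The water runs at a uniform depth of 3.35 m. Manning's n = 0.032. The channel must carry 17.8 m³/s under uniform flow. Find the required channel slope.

With bottom width b = 3.38 m and side slope z = 1.1: A = (b + zy)y = (3.38 + 1.1×3.35)×3.35 = 23.67 m²; P = b + 2y√(1+z²) = 3.38 + 2×3.35×1.487 = 13.34 m.
Hydraulic radius R = A/P = 23.67/13.34 = 1.774 m.
From Manning's equation, S = [nQ / (1 A R^(2/3))]² = [0.032 × 17.8 / (1 × 23.67 × 1.774^(2/3))]² = 0.00027.

S = 0.00027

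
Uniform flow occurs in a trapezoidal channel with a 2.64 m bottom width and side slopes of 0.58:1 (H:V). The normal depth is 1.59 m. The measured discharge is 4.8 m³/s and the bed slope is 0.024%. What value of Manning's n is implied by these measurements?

With bottom width b = 2.64 m and side slope z = 0.58: A = (b + zy)y = (2.64 + 0.58×1.59)×1.59 = 5.664 m²; P = b + 2y√(1+z²) = 2.64 + 2×1.59×1.156 = 6.316 m.
Hydraulic radius R = A/P = 5.664/6.316 = 0.8967 m.
Rearranging Manning's equation: n = (1/Q) A R^(2/3) S^(1/2) = (1/4.8) × 5.664 × 0.8967^(2/3) × √0.00024 = 0.017.

n = 0.017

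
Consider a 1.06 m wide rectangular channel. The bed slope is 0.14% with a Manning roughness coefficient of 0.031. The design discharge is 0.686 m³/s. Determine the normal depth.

Manning's equation rearranged: A R^(2/3) = nQ / (1·√S) = 0.031 × 0.686 / (√0.0014) = 0.5684.
Try y = 0.94 m: A R^(2/3) = 0.4843 — too small.
Try y = 1.07 m: A R^(2/3) = 0.568 — close enough.

y_n = 1.07 m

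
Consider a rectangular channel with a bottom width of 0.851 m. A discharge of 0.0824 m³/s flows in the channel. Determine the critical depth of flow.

y_c = 0.0985 m

For a rectangular channel, critical depth y_c = (q²/g)^(1/3) where q = Q/b = 0.0824/0.851 = 0.09683 m²/s.
So y_c = (0.09683²/9.81)^(1/3) = 0.0985 m.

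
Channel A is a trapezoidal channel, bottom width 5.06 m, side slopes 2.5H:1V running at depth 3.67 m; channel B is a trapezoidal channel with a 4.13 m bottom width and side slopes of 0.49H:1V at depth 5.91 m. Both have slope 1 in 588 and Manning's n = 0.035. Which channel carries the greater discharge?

channel A

Channel A: With bottom width b = 5.06 m and side slope z = 2.5: A = (b + zy)y = (5.06 + 2.5×3.67)×3.67 = 52.24 m²; P = b + 2y√(1+z²) = 5.06 + 2×3.67×2.693 = 24.82 m. Hydraulic radius R = A/P = 52.24/24.82 = 2.105 m. Q_A = (1/0.035)·52.24·2.105^(2/3)·√0.001701 = 101.1 m³/s.
Channel B: With bottom width b = 4.13 m and side slope z = 0.49: A = (b + zy)y = (4.13 + 0.49×5.91)×5.91 = 41.52 m²; P = b + 2y√(1+z²) = 4.13 + 2×5.91×1.114 = 17.29 m. Hydraulic radius R = A/P = 41.52/17.29 = 2.401 m. Q_B = (1/0.035)·41.52·2.401^(2/3)·√0.001701 = 87.73 m³/s.
Q_A = 101.1 m³/s vs Q_B = 87.73 m³/s, so channel A carries more.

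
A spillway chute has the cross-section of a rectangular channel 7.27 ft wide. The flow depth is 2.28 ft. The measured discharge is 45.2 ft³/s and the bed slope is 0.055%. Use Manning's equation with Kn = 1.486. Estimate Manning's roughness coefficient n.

Flow area A = b·y = 7.27 × 2.28 = 16.58 ft². Wetted perimeter P = b + 2y = 7.27 + 2×2.28 = 11.83 ft.
Hydraulic radius R = A/P = 16.58/11.83 = 1.401 ft.
Rearranging Manning's equation: n = (1.486/Q) A R^(2/3) S^(1/2) = (1.486/45.2) × 16.58 × 1.401^(2/3) × √0.00055 = 0.016.

n = 0.016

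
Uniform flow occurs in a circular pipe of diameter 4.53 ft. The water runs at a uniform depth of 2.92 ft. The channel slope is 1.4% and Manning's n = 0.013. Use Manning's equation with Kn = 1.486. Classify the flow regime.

supercritical

For a circular section of diameter D = 4.53 ft at depth y = 2.92 ft, the central angle is θ = 2 arccos(1 − 2y/D) = 3.728 rad. Then A = (D²/8)(θ − sin θ) = 10.98 ft² and P = Dθ/2 = 8.445 ft.
Hydraulic radius R = A/P = 10.98/8.445 = 1.301 ft.
V = (1.486/n) R^(2/3) √S = (1.486/0.013) × 1.301^(2/3) × √0.014 = 16.12 ft/s. Hydraulic depth D_h = A/T = 10.98/4.336 = 2.533 ft.
Froude number Fr = V/√(g·D_h) = 16.12/√(32.2×2.533) = 1.78, which is greater than 1, so the flow is supercritical.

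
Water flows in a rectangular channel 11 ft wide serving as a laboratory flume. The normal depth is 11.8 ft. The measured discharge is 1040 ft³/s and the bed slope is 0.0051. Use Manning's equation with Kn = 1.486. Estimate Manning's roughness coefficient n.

n = 0.032

Flow area A = b·y = 11 × 11.8 = 129.8 ft². Wetted perimeter P = b + 2y = 11 + 2×11.8 = 34.6 ft.
Hydraulic radius R = A/P = 129.8/34.6 = 3.751 ft.
Rearranging Manning's equation: n = (1.486/Q) A R^(2/3) S^(1/2) = (1.486/1040) × 129.8 × 3.751^(2/3) × √0.0051 = 0.032.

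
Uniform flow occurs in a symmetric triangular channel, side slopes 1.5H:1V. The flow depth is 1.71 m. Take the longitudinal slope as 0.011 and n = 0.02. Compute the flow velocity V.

V = 4.18 m/s

For a triangular section with side slope z = 1.5: A = zy² = 1.5×1.71² = 4.386 m²; P = 2y√(1+z²) = 2×1.71×1.803 = 6.165 m.
Hydraulic radius R = A/P = 4.386/6.165 = 0.7114 m.
From Manning's equation, V = (1/n) R^(2/3) S^(1/2) = (1/0.02) × 0.7114^(2/3) × 0.011^(1/2) = 4.18 m/s.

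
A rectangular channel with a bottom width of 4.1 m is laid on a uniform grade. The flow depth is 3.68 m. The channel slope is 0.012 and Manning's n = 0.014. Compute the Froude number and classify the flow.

Flow area A = b·y = 4.1 × 3.68 = 15.09 m². Wetted perimeter P = b + 2y = 4.1 + 2×3.68 = 11.46 m.
Hydraulic radius R = A/P = 15.09/11.46 = 1.317 m.
V = (1/n) R^(2/3) √S = (1/0.014) × 1.317^(2/3) × √0.012 = 9.399 m/s. Hydraulic depth D_h = A/T = 15.09/4.1 = 3.68 m.
Froude number Fr = V/√(g·D_h) = 9.399/√(9.81×3.68) = 1.56, which is greater than 1, so the flow is supercritical.

supercritical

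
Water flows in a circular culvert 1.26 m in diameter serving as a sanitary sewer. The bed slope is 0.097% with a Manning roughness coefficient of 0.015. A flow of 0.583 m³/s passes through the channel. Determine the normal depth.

y_n = 0.62 m

Manning's equation rearranged: A R^(2/3) = nQ / (1·√S) = 0.015 × 0.583 / (√0.00097) = 0.2808.
Try y = 0.447 m: A R^(2/3) = 0.1557 — low.
Try y = 0.719 m: A R^(2/3) = 0.3587 — high.
Try y = 0.62 m: A R^(2/3) = 0.2809 — ≈ 0.2808.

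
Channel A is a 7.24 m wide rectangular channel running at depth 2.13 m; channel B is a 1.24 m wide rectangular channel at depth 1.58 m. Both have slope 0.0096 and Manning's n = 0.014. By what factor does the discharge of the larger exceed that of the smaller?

Channel A: Flow area A = b·y = 7.24 × 2.13 = 15.42 m². Wetted perimeter P = b + 2y = 7.24 + 2×2.13 = 11.5 m. Hydraulic radius R = A/P = 15.42/11.5 = 1.341 m. Q_A = (1/0.014)·15.42·1.341^(2/3)·√0.0096 = 131.2 m³/s.
Channel B: Flow area A = b·y = 1.24 × 1.58 = 1.959 m². Wetted perimeter P = b + 2y = 1.24 + 2×1.58 = 4.4 m. Hydraulic radius R = A/P = 1.959/4.4 = 0.4453 m. Q_B = (1/0.014)·1.959·0.4453^(2/3)·√0.0096 = 7.995 m³/s.
The larger discharge is 131.2 m³/s and the smaller is 7.995 m³/s; the ratio is 16.4.

16.4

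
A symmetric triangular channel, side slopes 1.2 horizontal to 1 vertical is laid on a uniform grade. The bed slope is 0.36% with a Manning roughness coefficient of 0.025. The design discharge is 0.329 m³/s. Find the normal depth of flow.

Manning's equation rearranged: A R^(2/3) = nQ / (1·√S) = 0.025 × 0.329 / (√0.0036) = 0.1371.
Try y = 0.383 m: A R^(2/3) = 0.04905 — short.
Try y = 0.563 m: A R^(2/3) = 0.137 — close enough.

y_n = 0.563 m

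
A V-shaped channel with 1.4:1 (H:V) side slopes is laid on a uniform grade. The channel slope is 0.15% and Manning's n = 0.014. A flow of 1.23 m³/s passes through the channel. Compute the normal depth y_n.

Manning's equation rearranged: A R^(2/3) = nQ / (1·√S) = 0.014 × 1.23 / (√0.0015) = 0.4446.
Trying y = 0.946 m: A R^(2/3) = 0.6629 — high.
Trying y = 0.626 m: A R^(2/3) = 0.2204 — low.
Trying y = 0.814 m: A R^(2/3) = 0.444 — close enough.

y_n = 0.814 m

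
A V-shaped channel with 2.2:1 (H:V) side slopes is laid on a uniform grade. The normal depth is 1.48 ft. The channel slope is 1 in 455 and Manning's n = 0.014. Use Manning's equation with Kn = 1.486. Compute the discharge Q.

Q = 18.4 ft³/s

For a triangular section with side slope z = 2.2: A = zy² = 2.2×1.48² = 4.819 ft²; P = 2y√(1+z²) = 2×1.48×2.417 = 7.153 ft.
Hydraulic radius R = A/P = 4.819/7.153 = 0.6737 ft.
Manning's equation: Q = (1.486/n) A R^(2/3) S^(1/2) = (1.486/0.014) × 4.819 × 0.6737^(2/3) × 0.002198^(1/2) = 18.4 ft³/s.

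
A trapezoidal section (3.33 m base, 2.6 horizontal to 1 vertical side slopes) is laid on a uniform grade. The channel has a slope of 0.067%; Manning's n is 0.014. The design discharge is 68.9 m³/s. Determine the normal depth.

Manning's equation rearranged: A R^(2/3) = nQ / (1·√S) = 0.014 × 68.9 / (√0.00067) = 37.27.
Try y = 2.05 m: A R^(2/3) = 20.09 — short.
Try y = 3.14 m: A R^(2/3) = 52.07 — over.
Try y = 2.71 m: A R^(2/3) = 37.27 — ≈ 37.27.

y_n = 2.71 m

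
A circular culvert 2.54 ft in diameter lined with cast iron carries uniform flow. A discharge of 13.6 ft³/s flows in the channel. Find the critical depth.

At critical depth, Q² T / (g A³) = 1, i.e. A³/T = Q²/g = 13.6²/32.2 = 5.744.
Try y = 0.923 ft: A³/T = 1.883 — too small.
Try y = 1.56 ft: A³/T = 14.06 — too large.
Try y = 1.23 ft: A³/T = 5.666 — ≈ 5.744.

y_c = 1.23 ft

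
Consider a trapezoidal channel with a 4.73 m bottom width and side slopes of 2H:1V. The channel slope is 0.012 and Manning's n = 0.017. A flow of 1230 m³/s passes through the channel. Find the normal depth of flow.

Manning's equation rearranged: A R^(2/3) = nQ / (1·√S) = 0.017 × 1230 / (√0.012) = 190.9.
Try y = 3.92 m: A R^(2/3) = 83.69 — too small.
Try y = 6.48 m: A R^(2/3) = 259.2 — too large.
Try y = 5.67 m: A R^(2/3) = 190.7 — close enough.

y_n = 5.67 m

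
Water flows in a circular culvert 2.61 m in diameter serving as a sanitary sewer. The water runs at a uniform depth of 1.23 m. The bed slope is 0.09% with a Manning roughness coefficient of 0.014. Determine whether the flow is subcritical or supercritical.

For a circular section of diameter D = 2.61 m at depth y = 1.23 m, the central angle is θ = 2 arccos(1 − 2y/D) = 3.027 rad. Then A = (D²/8)(θ − sin θ) = 2.479 m² and P = Dθ/2 = 3.95 m.
Hydraulic radius R = A/P = 2.479/3.95 = 0.6278 m.
V = (1/n) R^(2/3) √S = (1/0.014) × 0.6278^(2/3) × √0.0009 = 1.571 m/s. Hydraulic depth D_h = A/T = 2.479/2.606 = 0.9516 m.
Froude number Fr = V/√(g·D_h) = 1.571/√(9.81×0.9516) = 0.514, which is less than 1, so the flow is subcritical.

subcritical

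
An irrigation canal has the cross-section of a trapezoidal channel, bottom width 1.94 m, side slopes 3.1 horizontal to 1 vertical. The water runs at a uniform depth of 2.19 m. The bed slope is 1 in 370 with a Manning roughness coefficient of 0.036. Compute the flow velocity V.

V = 1.61 m/s

With bottom width b = 1.94 m and side slope z = 3.1: A = (b + zy)y = (1.94 + 3.1×2.19)×2.19 = 19.12 m²; P = b + 2y√(1+z²) = 1.94 + 2×2.19×3.257 = 16.21 m.
Hydraulic radius R = A/P = 19.12/16.21 = 1.18 m.
From Manning's equation, V = (1/n) R^(2/3) S^(1/2) = (1/0.036) × 1.18^(2/3) × 0.002703^(1/2) = 1.61 m/s.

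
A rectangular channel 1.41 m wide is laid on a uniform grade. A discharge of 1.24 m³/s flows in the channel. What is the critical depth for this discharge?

For a rectangular channel, critical depth y_c = (q²/g)^(1/3) where q = Q/b = 1.24/1.41 = 0.8794 m²/s.
So y_c = (0.8794²/9.81)^(1/3) = 0.429 m.

y_c = 0.429 m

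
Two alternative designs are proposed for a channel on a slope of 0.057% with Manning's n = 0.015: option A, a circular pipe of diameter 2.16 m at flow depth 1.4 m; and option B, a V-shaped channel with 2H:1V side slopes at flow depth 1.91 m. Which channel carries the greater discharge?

channel B

Channel A: For a circular section of diameter D = 2.16 m at depth y = 1.4 m, the central angle is θ = 2 arccos(1 − 2y/D) = 3.743 rad. Then A = (D²/8)(θ − sin θ) = 2.513 m² and P = Dθ/2 = 4.043 m. Hydraulic radius R = A/P = 2.513/4.043 = 0.6216 m. Q_A = (1/0.015)·2.513·0.6216^(2/3)·√0.00057 = 2.914 m³/s.
Channel B: For a triangular section with side slope z = 2: A = zy² = 2×1.91² = 7.296 m²; P = 2y√(1+z²) = 2×1.91×2.236 = 8.542 m. Hydraulic radius R = A/P = 7.296/8.542 = 0.8542 m. Q_B = (1/0.015)·7.296·0.8542^(2/3)·√0.00057 = 10.45 m³/s.
Q_A = 2.914 m³/s vs Q_B = 10.45 m³/s, so channel B carries more.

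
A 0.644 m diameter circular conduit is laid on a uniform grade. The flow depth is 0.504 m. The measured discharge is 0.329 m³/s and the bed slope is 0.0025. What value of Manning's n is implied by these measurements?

For a circular section of diameter D = 0.644 m at depth y = 0.504 m, the central angle is θ = 2 arccos(1 − 2y/D) = 4.343 rad. Then A = (D²/8)(θ − sin θ) = 0.2735 m² and P = Dθ/2 = 1.398 m.
Hydraulic radius R = A/P = 0.2735/1.398 = 0.1956 m.
Rearranging Manning's equation: n = (1/Q) A R^(2/3) S^(1/2) = (1/0.329) × 0.2735 × 0.1956^(2/3) × √0.0025 = 0.014.

n = 0.014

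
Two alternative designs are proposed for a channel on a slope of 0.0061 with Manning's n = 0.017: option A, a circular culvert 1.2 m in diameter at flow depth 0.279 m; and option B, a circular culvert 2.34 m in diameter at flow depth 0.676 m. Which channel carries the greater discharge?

Channel A: For a circular section of diameter D = 1.2 m at depth y = 0.279 m, the central angle is θ = 2 arccos(1 − 2y/D) = 2.013 rad. Then A = (D²/8)(θ − sin θ) = 0.1995 m² and P = Dθ/2 = 1.208 m. Hydraulic radius R = A/P = 0.1995/1.208 = 0.1652 m. Q_A = (1/0.017)·0.1995·0.1652^(2/3)·√0.0061 = 0.2761 m³/s.
Channel B: For a circular section of diameter D = 2.34 m at depth y = 0.676 m, the central angle is θ = 2 arccos(1 − 2y/D) = 2.27 rad. Then A = (D²/8)(θ − sin θ) = 1.03 m² and P = Dθ/2 = 2.656 m. Hydraulic radius R = A/P = 1.03/2.656 = 0.3877 m. Q_B = (1/0.017)·1.03·0.3877^(2/3)·√0.0061 = 2.515 m³/s.
Q_A = 0.2761 m³/s vs Q_B = 2.515 m³/s, so channel B carries more.

channel B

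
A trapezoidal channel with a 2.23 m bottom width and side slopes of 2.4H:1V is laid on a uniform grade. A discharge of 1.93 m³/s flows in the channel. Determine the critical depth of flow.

y_c = 0.369 m

At critical depth, Q² T / (g A³) = 1, i.e. A³/T = Q²/g = 1.93²/9.81 = 0.3797.
Trying y = 0.326 m: A³/T = 0.2496 — low.
Trying y = 0.369 m: A³/T = 0.3798 — ≈ 0.3797.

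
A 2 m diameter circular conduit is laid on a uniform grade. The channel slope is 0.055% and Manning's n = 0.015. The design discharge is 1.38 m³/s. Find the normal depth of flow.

Manning's equation rearranged: A R^(2/3) = nQ / (1·√S) = 0.015 × 1.38 / (√0.00055) = 0.8827.
Try y = 1.18 m: A R^(2/3) = 1.296 — over.
Try y = 0.936 m: A R^(2/3) = 0.8831 — matches.

y_n = 0.936 m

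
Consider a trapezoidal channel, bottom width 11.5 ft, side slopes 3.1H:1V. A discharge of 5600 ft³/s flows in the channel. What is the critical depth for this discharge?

y_c = 9.84 ft

At critical depth, Q² T / (g A³) = 1, i.e. A³/T = Q²/g = 5600²/32.2 = 973900.
Try y = 11.2 ft: A³/T = 1714000 — over.
Try y = 8.77 ft: A³/T = 592900 — short.
Try y = 9.84 ft: A³/T = 973800 — close enough.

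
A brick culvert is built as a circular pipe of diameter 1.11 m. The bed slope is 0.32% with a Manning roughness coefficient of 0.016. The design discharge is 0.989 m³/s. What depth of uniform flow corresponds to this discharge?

Manning's equation rearranged: A R^(2/3) = nQ / (1·√S) = 0.016 × 0.989 / (√0.0032) = 0.2797.
At y = 0.803 m: A R^(2/3) = 0.3595 — high.
At y = 0.671 m: A R^(2/3) = 0.2798 — ≈ 0.2797.

y_n = 0.671 m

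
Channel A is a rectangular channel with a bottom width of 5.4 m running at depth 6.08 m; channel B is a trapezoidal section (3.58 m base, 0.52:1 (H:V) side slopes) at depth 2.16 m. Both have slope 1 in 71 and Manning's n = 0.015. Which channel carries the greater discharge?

channel A

Channel A: Flow area A = b·y = 5.4 × 6.08 = 32.83 m². Wetted perimeter P = b + 2y = 5.4 + 2×6.08 = 17.56 m. Hydraulic radius R = A/P = 32.83/17.56 = 1.87 m. Q_A = (1/0.015)·32.83·1.87^(2/3)·√0.01408 = 394.2 m³/s.
Channel B: With bottom width b = 3.58 m and side slope z = 0.52: A = (b + zy)y = (3.58 + 0.52×2.16)×2.16 = 10.16 m²; P = b + 2y√(1+z²) = 3.58 + 2×2.16×1.127 = 8.449 m. Hydraulic radius R = A/P = 10.16/8.449 = 1.202 m. Q_B = (1/0.015)·10.16·1.202^(2/3)·√0.01408 = 90.88 m³/s.
Q_A = 394.2 m³/s vs Q_B = 90.88 m³/s, so channel A carries more.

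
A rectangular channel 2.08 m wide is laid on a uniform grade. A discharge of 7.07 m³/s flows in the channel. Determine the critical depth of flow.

For a rectangular channel, critical depth y_c = (q²/g)^(1/3) where q = Q/b = 7.07/2.08 = 3.399 m²/s.
So y_c = (3.399²/9.81)^(1/3) = 1.06 m.

y_c = 1.06 m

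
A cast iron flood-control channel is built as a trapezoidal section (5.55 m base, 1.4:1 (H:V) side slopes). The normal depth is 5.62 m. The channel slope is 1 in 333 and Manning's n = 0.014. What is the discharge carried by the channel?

Q = 618 m³/s

With bottom width b = 5.55 m and side slope z = 1.4: A = (b + zy)y = (5.55 + 1.4×5.62)×5.62 = 75.41 m²; P = b + 2y√(1+z²) = 5.55 + 2×5.62×1.72 = 24.89 m.
Hydraulic radius R = A/P = 75.41/24.89 = 3.03 m.
Manning's equation: Q = (1/n) A R^(2/3) S^(1/2) = (1/0.014) × 75.41 × 3.03^(2/3) × 0.003003^(1/2) = 618 m³/s.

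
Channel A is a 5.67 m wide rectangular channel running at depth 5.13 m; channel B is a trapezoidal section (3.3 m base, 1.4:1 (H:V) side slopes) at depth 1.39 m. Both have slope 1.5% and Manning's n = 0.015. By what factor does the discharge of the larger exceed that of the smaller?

Channel A: Flow area A = b·y = 5.67 × 5.13 = 29.09 m². Wetted perimeter P = b + 2y = 5.67 + 2×5.13 = 15.93 m. Hydraulic radius R = A/P = 29.09/15.93 = 1.826 m. Q_A = (1/0.015)·29.09·1.826^(2/3)·√0.015 = 354.8 m³/s.
Channel B: With bottom width b = 3.3 m and side slope z = 1.4: A = (b + zy)y = (3.3 + 1.4×1.39)×1.39 = 7.292 m²; P = b + 2y√(1+z²) = 3.3 + 2×1.39×1.72 = 8.083 m. Hydraulic radius R = A/P = 7.292/8.083 = 0.9021 m. Q_B = (1/0.015)·7.292·0.9021^(2/3)·√0.015 = 55.59 m³/s.
The larger discharge is 354.8 m³/s and the smaller is 55.59 m³/s; the ratio is 6.38.

6.38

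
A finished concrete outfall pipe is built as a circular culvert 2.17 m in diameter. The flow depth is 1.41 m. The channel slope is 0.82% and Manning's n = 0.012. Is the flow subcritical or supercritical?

For a circular section of diameter D = 2.17 m at depth y = 1.41 m, the central angle is θ = 2 arccos(1 − 2y/D) = 3.75 rad. Then A = (D²/8)(θ − sin θ) = 2.544 m² and P = Dθ/2 = 4.069 m.
Hydraulic radius R = A/P = 2.544/4.069 = 0.6252 m.
V = (1/n) R^(2/3) √S = (1/0.012) × 0.6252^(2/3) × √0.0082 = 5.517 m/s. Hydraulic depth D_h = A/T = 2.544/2.07 = 1.229 m.
Froude number Fr = V/√(g·D_h) = 5.517/√(9.81×1.229) = 1.59, which is greater than 1, so the flow is supercritical.

supercritical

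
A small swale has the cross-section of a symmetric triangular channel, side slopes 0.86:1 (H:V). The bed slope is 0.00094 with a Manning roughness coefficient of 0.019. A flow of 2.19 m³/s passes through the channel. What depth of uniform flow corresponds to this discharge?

y_n = 1.57 m

Manning's equation rearranged: A R^(2/3) = nQ / (1·√S) = 0.019 × 2.19 / (√0.00094) = 1.357.
At y = 1.91 m: A R^(2/3) = 2.288 — too large.
At y = 1.57 m: A R^(2/3) = 1.356 — matches.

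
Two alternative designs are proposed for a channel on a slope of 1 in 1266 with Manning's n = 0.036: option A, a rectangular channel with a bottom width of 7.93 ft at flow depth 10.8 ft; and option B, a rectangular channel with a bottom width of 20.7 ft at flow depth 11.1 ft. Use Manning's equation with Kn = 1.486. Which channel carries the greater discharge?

Channel A: Flow area A = b·y = 7.93 × 10.8 = 85.64 ft². Wetted perimeter P = b + 2y = 7.93 + 2×10.8 = 29.53 ft. Hydraulic radius R = A/P = 85.64/29.53 = 2.9 ft. Q_A = (1.486/0.036)·85.64·2.9^(2/3)·√0.0007899 = 202.1 ft³/s.
Channel B: Flow area A = b·y = 20.7 × 11.1 = 229.8 ft². Wetted perimeter P = b + 2y = 20.7 + 2×11.1 = 42.9 ft. Hydraulic radius R = A/P = 229.8/42.9 = 5.356 ft. Q_B = (1.486/0.036)·229.8·5.356^(2/3)·√0.0007899 = 816 ft³/s.
Q_A = 202.1 ft³/s vs Q_B = 816 ft³/s, so channel B carries more.

channel B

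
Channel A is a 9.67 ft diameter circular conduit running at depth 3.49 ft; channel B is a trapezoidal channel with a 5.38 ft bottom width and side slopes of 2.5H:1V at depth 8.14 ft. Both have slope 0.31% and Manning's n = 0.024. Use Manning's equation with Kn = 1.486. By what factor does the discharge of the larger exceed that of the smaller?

14.9

Channel A: For a circular section of diameter D = 9.67 ft at depth y = 3.49 ft, the central angle is θ = 2 arccos(1 − 2y/D) = 2.578 rad. Then A = (D²/8)(θ − sin θ) = 23.88 ft² and P = Dθ/2 = 12.46 ft. Hydraulic radius R = A/P = 23.88/12.46 = 1.916 ft. Q_A = (1.486/0.024)·23.88·1.916^(2/3)·√0.0031 = 127 ft³/s.
Channel B: With bottom width b = 5.38 ft and side slope z = 2.5: A = (b + zy)y = (5.38 + 2.5×8.14)×8.14 = 209.4 ft²; P = b + 2y√(1+z²) = 5.38 + 2×8.14×2.693 = 49.22 ft. Hydraulic radius R = A/P = 209.4/49.22 = 4.256 ft. Q_B = (1.486/0.024)·209.4·4.256^(2/3)·√0.0031 = 1896 ft³/s.
The larger discharge is 1896 ft³/s and the smaller is 127 ft³/s; the ratio is 14.9.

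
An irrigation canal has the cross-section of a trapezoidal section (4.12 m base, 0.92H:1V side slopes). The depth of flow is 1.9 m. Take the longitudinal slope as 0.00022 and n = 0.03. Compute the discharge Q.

Q = 6.23 m³/s

With bottom width b = 4.12 m and side slope z = 0.92: A = (b + zy)y = (4.12 + 0.92×1.9)×1.9 = 11.15 m²; P = b + 2y√(1+z²) = 4.12 + 2×1.9×1.359 = 9.284 m.
Hydraulic radius R = A/P = 11.15/9.284 = 1.201 m.
Manning's equation: Q = (1/n) A R^(2/3) S^(1/2) = (1/0.03) × 11.15 × 1.201^(2/3) × 0.00022^(1/2) = 6.23 m³/s.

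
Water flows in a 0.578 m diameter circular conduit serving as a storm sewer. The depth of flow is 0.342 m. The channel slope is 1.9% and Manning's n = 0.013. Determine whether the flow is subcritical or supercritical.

supercritical

For a circular section of diameter D = 0.578 m at depth y = 0.342 m, the central angle is θ = 2 arccos(1 − 2y/D) = 3.51 rad. Then A = (D²/8)(θ − sin θ) = 0.1617 m² and P = Dθ/2 = 1.015 m.
Hydraulic radius R = A/P = 0.1617/1.015 = 0.1593 m.
V = (1/n) R^(2/3) √S = (1/0.013) × 0.1593^(2/3) × √0.019 = 3.116 m/s. Hydraulic depth D_h = A/T = 0.1617/0.5682 = 0.2845 m.
Froude number Fr = V/√(g·D_h) = 3.116/√(9.81×0.2845) = 1.87, which is greater than 1, so the flow is supercritical.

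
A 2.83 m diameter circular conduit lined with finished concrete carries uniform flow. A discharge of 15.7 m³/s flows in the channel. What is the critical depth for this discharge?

At critical depth, Q² T / (g A³) = 1, i.e. A³/T = Q²/g = 15.7²/9.81 = 25.13.
At y = 2.09 m: A³/T = 49.66 — too large.
At y = 1.43 m: A³/T = 11.44 — too small.
At y = 1.76 m: A³/T = 25.33 — ≈ 25.13.

y_c = 1.76 m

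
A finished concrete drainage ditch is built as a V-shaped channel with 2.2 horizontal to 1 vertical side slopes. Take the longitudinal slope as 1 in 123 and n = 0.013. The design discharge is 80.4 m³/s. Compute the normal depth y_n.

y_n = 2.27 m

Manning's equation rearranged: A R^(2/3) = nQ / (1·√S) = 0.013 × 80.4 / (√0.00813) = 11.59.
At y = 1.67 m: A R^(2/3) = 5.11 — short.
At y = 2.27 m: A R^(2/3) = 11.59 — matches.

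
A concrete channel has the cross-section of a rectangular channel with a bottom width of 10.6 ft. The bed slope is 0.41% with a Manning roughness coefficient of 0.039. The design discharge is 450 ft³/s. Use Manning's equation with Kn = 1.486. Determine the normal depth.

Manning's equation rearranged: A R^(2/3) = nQ / (1.486·√S) = 0.039 × 450 / (1.486 × √0.0041) = 184.4.
At y = 8.88 ft: A R^(2/3) = 209.4 — over.
At y = 7 ft: A R^(2/3) = 154.9 — short.
At y = 8.03 ft: A R^(2/3) = 184.6 — close enough.

y_n = 8.03 ft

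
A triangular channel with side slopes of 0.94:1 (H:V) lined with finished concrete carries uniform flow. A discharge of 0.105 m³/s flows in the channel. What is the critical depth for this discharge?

y_c = 0.303 m

At critical depth, Q² T / (g A³) = 1, i.e. A³/T = Q²/g = 0.105²/9.81 = 0.001124.
At y = 0.382 m: A³/T = 0.003594 — too large.
At y = 0.272 m: A³/T = 0.0006578 — too small.
At y = 0.303 m: A³/T = 0.001128 — close enough.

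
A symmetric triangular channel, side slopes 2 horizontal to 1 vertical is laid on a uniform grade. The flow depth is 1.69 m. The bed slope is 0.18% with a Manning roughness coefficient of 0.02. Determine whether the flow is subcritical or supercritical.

For a triangular section with side slope z = 2: A = zy² = 2×1.69² = 5.712 m²; P = 2y√(1+z²) = 2×1.69×2.236 = 7.558 m.
Hydraulic radius R = A/P = 5.712/7.558 = 0.7558 m.
V = (1/n) R^(2/3) √S = (1/0.02) × 0.7558^(2/3) × √0.0018 = 1.76 m/s. Hydraulic depth D_h = A/T = 5.712/6.76 = 0.845 m.
Froude number Fr = V/√(g·D_h) = 1.76/√(9.81×0.845) = 0.611, which is less than 1, so the flow is subcritical.

subcritical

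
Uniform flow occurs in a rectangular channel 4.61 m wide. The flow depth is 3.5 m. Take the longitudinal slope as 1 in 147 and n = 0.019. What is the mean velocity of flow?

Flow area A = b·y = 4.61 × 3.5 = 16.14 m². Wetted perimeter P = b + 2y = 4.61 + 2×3.5 = 11.61 m.
Hydraulic radius R = A/P = 16.14/11.61 = 1.39 m.
From Manning's equation, V = (1/n) R^(2/3) S^(1/2) = (1/0.019) × 1.39^(2/3) × 0.006803^(1/2) = 5.41 m/s.

V = 5.41 m/s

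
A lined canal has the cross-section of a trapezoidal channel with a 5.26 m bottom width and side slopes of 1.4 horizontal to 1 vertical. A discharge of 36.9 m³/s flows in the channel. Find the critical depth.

At critical depth, Q² T / (g A³) = 1, i.e. A³/T = Q²/g = 36.9²/9.81 = 138.8.
Trying y = 1.13 m: A³/T = 54.86 — low.
Trying y = 1.86 m: A³/T = 299 — high.
Trying y = 1.49 m: A³/T = 139 — close enough.

y_c = 1.49 m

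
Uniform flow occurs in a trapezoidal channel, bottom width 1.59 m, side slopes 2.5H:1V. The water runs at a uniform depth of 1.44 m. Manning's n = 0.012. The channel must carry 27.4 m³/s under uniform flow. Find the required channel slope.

With bottom width b = 1.59 m and side slope z = 2.5: A = (b + zy)y = (1.59 + 2.5×1.44)×1.44 = 7.474 m²; P = b + 2y√(1+z²) = 1.59 + 2×1.44×2.693 = 9.345 m.
Hydraulic radius R = A/P = 7.474/9.345 = 0.7998 m.
From Manning's equation, S = [nQ / (1 A R^(2/3))]² = [0.012 × 27.4 / (1 × 7.474 × 0.7998^(2/3))]² = 0.00261.

S = 0.00261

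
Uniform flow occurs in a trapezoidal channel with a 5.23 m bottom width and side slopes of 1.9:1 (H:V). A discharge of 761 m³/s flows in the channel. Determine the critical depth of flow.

At critical depth, Q² T / (g A³) = 1, i.e. A³/T = Q²/g = 761²/9.81 = 59030.
At y = 7.58 m: A³/T = 96830 — high.
At y = 5.45 m: A³/T = 23620 — low.
At y = 6.76 m: A³/T = 58990 — close enough.

y_c = 6.76 m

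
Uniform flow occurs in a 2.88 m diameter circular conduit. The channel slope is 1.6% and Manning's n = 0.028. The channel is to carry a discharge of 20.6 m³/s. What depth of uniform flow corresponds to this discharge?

y_n = 2.08 m

Manning's equation rearranged: A R^(2/3) = nQ / (1·√S) = 0.028 × 20.6 / (√0.016) = 4.56.
Trying y = 1.71 m: A R^(2/3) = 3.46 — short.
Trying y = 2.41 m: A R^(2/3) = 5.327 — over.
Trying y = 2.08 m: A R^(2/3) = 4.56 — close enough.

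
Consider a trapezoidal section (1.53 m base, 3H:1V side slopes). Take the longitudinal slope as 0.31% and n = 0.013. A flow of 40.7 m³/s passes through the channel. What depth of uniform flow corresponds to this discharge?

Manning's equation rearranged: A R^(2/3) = nQ / (1·√S) = 0.013 × 40.7 / (√0.0031) = 9.503.
Trying y = 1.97 m: A R^(2/3) = 15.12 — too large.
Trying y = 1.62 m: A R^(2/3) = 9.499 — matches.

y_n = 1.62 m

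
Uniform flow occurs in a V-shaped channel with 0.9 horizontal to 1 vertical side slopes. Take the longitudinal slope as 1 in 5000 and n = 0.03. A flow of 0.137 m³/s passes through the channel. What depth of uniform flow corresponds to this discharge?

y_n = 0.861 m

Manning's equation rearranged: A R^(2/3) = nQ / (1·√S) = 0.03 × 0.137 / (√0.0002) = 0.2906.
Try y = 0.937 m: A R^(2/3) = 0.3646 — high.
Try y = 0.692 m: A R^(2/3) = 0.1625 — low.
Try y = 0.861 m: A R^(2/3) = 0.291 — ≈ 0.2906.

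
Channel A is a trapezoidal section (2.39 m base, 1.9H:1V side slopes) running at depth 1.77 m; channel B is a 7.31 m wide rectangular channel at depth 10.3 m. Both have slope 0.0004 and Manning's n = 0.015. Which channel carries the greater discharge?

Channel A: With bottom width b = 2.39 m and side slope z = 1.9: A = (b + zy)y = (2.39 + 1.9×1.77)×1.77 = 10.18 m²; P = b + 2y√(1+z²) = 2.39 + 2×1.77×2.147 = 9.991 m. Hydraulic radius R = A/P = 10.18/9.991 = 1.019 m. Q_A = (1/0.015)·10.18·1.019^(2/3)·√0.0004 = 13.75 m³/s.
Channel B: Flow area A = b·y = 7.31 × 10.3 = 75.29 m². Wetted perimeter P = b + 2y = 7.31 + 2×10.3 = 27.91 m. Hydraulic radius R = A/P = 75.29/27.91 = 2.698 m. Q_B = (1/0.015)·75.29·2.698^(2/3)·√0.0004 = 194.5 m³/s.
Q_A = 13.75 m³/s vs Q_B = 194.5 m³/s, so channel B carries more.

channel B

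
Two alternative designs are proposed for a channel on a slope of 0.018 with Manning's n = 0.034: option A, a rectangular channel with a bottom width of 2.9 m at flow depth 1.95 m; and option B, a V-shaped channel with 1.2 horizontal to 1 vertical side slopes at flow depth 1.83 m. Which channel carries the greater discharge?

channel A

Channel A: Flow area A = b·y = 2.9 × 1.95 = 5.655 m². Wetted perimeter P = b + 2y = 2.9 + 2×1.95 = 6.8 m. Hydraulic radius R = A/P = 5.655/6.8 = 0.8316 m. Q_A = (1/0.034)·5.655·0.8316^(2/3)·√0.018 = 19.73 m³/s.
Channel B: For a triangular section with side slope z = 1.2: A = zy² = 1.2×1.83² = 4.019 m²; P = 2y√(1+z²) = 2×1.83×1.562 = 5.717 m. Hydraulic radius R = A/P = 4.019/5.717 = 0.7029 m. Q_B = (1/0.034)·4.019·0.7029^(2/3)·√0.018 = 12.54 m³/s.
Q_A = 19.73 m³/s vs Q_B = 12.54 m³/s, so channel A carries more.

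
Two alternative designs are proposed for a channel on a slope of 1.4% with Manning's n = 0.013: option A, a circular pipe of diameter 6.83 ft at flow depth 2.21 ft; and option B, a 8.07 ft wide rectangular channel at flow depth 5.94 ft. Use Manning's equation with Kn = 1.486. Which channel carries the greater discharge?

Channel A: For a circular section of diameter D = 6.83 ft at depth y = 2.21 ft, the central angle is θ = 2 arccos(1 − 2y/D) = 2.42 rad. Then A = (D²/8)(θ − sin θ) = 10.26 ft² and P = Dθ/2 = 8.265 ft. Hydraulic radius R = A/P = 10.26/8.265 = 1.242 ft. Q_A = (1.486/0.013)·10.26·1.242^(2/3)·√0.014 = 160.4 ft³/s.
Channel B: Flow area A = b·y = 8.07 × 5.94 = 47.94 ft². Wetted perimeter P = b + 2y = 8.07 + 2×5.94 = 19.95 ft. Hydraulic radius R = A/P = 47.94/19.95 = 2.403 ft. Q_B = (1.486/0.013)·47.94·2.403^(2/3)·√0.014 = 1163 ft³/s.
Q_A = 160.4 ft³/s vs Q_B = 1163 ft³/s, so channel B carries more.

channel B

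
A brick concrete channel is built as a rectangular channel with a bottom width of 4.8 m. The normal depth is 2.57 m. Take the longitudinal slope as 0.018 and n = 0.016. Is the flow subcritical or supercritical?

Flow area A = b·y = 4.8 × 2.57 = 12.34 m². Wetted perimeter P = b + 2y = 4.8 + 2×2.57 = 9.94 m.
Hydraulic radius R = A/P = 12.34/9.94 = 1.241 m.
V = (1/n) R^(2/3) √S = (1/0.016) × 1.241^(2/3) × √0.018 = 9.684 m/s. Hydraulic depth D_h = A/T = 12.34/4.8 = 2.57 m.
Froude number Fr = V/√(g·D_h) = 9.684/√(9.81×2.57) = 1.93, which is greater than 1, so the flow is supercritical.

supercritical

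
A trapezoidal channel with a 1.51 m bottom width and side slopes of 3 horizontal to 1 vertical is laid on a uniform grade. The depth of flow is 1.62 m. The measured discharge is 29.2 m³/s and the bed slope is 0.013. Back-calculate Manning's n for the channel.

With bottom width b = 1.51 m and side slope z = 3: A = (b + zy)y = (1.51 + 3×1.62)×1.62 = 10.32 m²; P = b + 2y√(1+z²) = 1.51 + 2×1.62×3.162 = 11.76 m.
Hydraulic radius R = A/P = 10.32/11.76 = 0.8778 m.
Rearranging Manning's equation: n = (1/Q) A R^(2/3) S^(1/2) = (1/29.2) × 10.32 × 0.8778^(2/3) × √0.013 = 0.0369.

n = 0.0369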